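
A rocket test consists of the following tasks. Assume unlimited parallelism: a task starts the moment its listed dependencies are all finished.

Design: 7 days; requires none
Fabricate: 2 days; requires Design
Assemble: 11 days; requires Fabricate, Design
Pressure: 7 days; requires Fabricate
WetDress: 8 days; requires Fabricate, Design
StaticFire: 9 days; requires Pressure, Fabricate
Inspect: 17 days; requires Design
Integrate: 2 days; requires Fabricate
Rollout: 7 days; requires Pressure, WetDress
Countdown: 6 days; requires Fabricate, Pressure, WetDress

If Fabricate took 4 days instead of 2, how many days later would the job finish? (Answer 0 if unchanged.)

2

Critical path before the change: Design→Fabricate→Pressure→StaticFire = 7+2+7+9 = 25 giving 25 days.
Since Fabricate is critical, the +2 change carries straight to that chain (now 27 days).
That remains the longest chain; total 27 days.
Change in finish: 27 − 25 = +2 days.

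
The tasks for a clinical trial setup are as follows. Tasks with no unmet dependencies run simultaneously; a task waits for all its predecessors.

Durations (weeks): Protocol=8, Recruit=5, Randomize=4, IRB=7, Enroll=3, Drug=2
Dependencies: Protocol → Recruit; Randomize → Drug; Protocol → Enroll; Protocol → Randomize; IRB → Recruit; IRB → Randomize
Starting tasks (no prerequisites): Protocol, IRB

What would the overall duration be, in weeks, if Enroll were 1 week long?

14

The binding path is Protocol→Randomize→Drug = 8+4+2 = 14; finish at 14 weeks.
Enroll has 3 weeks of float (longest path through it is 11).
No other chain overtakes it, so the finish is 14 weeks.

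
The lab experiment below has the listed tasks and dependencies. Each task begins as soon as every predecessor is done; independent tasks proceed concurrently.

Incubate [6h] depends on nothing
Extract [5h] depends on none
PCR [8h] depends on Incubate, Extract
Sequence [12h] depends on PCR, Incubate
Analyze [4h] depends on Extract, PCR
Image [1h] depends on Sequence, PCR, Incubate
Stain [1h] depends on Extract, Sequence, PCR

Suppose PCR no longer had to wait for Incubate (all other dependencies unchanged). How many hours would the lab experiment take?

Original critical path: Incubate→PCR→Sequence→Image = 6+8+12+1 = 27 ⇒ 27 hours.
Without Incubate→PCR, PCR's earliest start moves from 6 to 5.
After: Extract→PCR→Sequence→Image = 5+8+12+1 = 26 → 26 hours.

26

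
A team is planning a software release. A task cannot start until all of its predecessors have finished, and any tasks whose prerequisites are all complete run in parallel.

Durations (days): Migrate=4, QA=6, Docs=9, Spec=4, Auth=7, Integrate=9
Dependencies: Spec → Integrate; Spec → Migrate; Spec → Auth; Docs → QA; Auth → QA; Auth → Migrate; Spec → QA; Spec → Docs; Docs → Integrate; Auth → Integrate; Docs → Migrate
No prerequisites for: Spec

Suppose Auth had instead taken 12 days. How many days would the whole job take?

25

Actual critical path: Spec→Docs→Integrate = 4+9+9 = 22 ⇒ 22 days.
The longest path through Auth is only 20 days, so Auth has float 2.
Now Spec→Auth→Integrate = 4+12+9 = 25 is longest, so the finish becomes 25 days.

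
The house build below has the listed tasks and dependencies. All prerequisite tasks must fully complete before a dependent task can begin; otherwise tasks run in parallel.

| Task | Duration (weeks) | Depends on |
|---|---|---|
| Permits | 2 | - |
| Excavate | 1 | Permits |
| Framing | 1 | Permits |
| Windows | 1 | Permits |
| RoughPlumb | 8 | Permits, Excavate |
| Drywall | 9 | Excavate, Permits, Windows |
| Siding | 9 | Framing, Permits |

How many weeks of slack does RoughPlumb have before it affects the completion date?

Critical path: Permits→Excavate→Drywall = 2+1+9 = 12, so the finish is 12 weeks.
Longest path through RoughPlumb: 11 weeks (earliest finish 11, latest finish 12).
Slack of RoughPlumb = 4 − 3 = 1 week.

1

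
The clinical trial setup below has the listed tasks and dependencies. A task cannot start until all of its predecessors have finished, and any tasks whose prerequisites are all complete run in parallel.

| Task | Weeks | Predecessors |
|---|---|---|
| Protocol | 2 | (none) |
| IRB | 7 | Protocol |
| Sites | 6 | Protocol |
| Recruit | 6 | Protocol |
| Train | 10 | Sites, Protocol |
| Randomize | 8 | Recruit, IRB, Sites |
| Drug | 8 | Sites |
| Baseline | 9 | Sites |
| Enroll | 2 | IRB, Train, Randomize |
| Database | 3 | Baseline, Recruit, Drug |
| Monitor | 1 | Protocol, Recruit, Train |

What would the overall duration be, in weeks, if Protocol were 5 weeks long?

23

The binding path is Protocol→Sites→Train→Enroll = 2+6+10+2 = 20; finish at 20 weeks.
Protocol lies on that path, so at 5 weeks the path becomes 23 weeks.
The critical path is still Protocol→Sites→Train→Enroll; finish is now 23 weeks.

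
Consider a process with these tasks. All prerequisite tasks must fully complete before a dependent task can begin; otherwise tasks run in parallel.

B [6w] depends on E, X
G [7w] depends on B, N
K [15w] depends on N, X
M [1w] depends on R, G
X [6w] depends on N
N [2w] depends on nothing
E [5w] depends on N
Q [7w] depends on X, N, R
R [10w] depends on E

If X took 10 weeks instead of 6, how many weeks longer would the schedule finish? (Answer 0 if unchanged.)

Baseline: N→E→R→Q = 2+5+10+7 = 24 → 24 weeks.
X has 1 week of float (longest path through it is 23).
The binding chain switches to N→X→K = 2+10+15 = 27; finish 27 weeks.
Change in finish: 27 − 24 = +3 weeks.

3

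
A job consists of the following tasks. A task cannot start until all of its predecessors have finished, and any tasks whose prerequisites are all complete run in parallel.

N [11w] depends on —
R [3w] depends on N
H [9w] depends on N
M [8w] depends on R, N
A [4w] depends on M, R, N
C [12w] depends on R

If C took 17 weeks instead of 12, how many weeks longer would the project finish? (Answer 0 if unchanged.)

Actual critical path: N→R→C = 11+3+12 = 26 ⇒ 26 weeks.
C lies on that path, so at 17 weeks the path becomes 31 weeks.
No other chain overtakes it, so the finish is 31 weeks.
Change in finish: 31 − 26 = +5 weeks.

5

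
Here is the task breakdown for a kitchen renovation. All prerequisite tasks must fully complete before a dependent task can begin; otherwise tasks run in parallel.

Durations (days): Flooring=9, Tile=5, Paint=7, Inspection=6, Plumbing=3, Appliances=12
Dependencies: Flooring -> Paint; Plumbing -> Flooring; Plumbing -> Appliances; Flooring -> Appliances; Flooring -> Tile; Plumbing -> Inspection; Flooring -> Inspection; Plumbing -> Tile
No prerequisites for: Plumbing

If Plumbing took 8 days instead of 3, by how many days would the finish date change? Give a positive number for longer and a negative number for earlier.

5

Actual critical path: Plumbing→Flooring→Appliances = 3+9+12 = 24 ⇒ 24 days.
Since Plumbing is critical, the +5 change carries straight to that chain (now 29 days).
The critical path is still Plumbing→Flooring→Appliances; finish is now 29 days.
Change in finish: 29 − 24 = +5 days.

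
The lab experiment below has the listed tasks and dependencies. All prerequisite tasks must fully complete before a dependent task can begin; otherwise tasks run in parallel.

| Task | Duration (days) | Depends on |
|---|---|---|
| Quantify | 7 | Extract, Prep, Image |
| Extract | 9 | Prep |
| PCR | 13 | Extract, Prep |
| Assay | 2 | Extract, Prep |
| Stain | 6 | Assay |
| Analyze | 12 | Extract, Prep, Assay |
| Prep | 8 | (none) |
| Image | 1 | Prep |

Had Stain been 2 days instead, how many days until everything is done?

Actual critical path: Prep→Extract→Assay→Analyze = 8+9+2+12 = 31 ⇒ 31 days.
Stain has 6 days of float (longest path through it is 25).
No other chain overtakes it, so the finish is 31 days.

31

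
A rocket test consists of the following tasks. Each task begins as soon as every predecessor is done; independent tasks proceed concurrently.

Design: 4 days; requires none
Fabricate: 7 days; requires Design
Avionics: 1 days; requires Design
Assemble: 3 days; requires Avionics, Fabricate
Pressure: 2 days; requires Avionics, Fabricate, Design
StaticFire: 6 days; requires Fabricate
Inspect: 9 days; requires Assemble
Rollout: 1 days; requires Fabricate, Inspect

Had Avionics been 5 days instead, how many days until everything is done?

24

Baseline: Design→Fabricate→Assemble→Inspect→Rollout = 4+7+3+9+1 = 24 → 24 days.
The longest path through Avionics is only 18 days, so Avionics has float 6.
That remains the longest chain; total 24 days.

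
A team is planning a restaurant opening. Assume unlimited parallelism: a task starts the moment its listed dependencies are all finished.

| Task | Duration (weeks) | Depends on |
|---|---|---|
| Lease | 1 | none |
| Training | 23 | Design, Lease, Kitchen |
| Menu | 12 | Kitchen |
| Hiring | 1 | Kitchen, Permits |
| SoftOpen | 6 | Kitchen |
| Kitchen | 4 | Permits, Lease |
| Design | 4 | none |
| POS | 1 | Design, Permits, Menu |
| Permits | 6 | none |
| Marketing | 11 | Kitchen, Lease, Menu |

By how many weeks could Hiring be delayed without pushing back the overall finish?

Permits→Kitchen→Menu→Marketing = 6+4+12+11 = 33 sets the makespan at 33 weeks.
Hiring finishes as early as 11 and must finish by 33.
Float = 33 − 11 = 22.

22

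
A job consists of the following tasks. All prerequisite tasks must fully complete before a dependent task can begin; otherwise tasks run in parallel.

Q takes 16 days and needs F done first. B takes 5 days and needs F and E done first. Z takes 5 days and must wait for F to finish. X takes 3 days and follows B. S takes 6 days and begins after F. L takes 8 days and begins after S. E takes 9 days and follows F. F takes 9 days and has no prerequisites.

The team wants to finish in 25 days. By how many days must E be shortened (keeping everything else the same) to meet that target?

Current finish: 26 days; target: 25.
E is on every critical path, so each day cut from E cuts the finish by one (this holds down to a finish of 25).
Need 26 − 25 = 1 day off E → E becomes 8 days, finish becomes 25.

1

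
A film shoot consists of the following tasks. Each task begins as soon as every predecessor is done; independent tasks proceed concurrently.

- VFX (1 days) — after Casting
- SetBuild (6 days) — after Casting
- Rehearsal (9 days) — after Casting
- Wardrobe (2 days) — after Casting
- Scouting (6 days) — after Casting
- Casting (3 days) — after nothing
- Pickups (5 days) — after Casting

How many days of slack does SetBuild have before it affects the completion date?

3

The longest chain is Casting→Rehearsal = 3+9 = 12; overall finish 12 days.
The longest chain containing SetBuild totals 9 days.
Float = 12 − 9 = 3.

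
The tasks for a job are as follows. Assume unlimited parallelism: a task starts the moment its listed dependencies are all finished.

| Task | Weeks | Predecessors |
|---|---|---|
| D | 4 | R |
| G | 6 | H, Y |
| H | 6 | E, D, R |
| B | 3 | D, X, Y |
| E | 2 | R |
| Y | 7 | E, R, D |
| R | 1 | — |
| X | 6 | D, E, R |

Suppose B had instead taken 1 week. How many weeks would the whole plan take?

18

Critical path before the change: R→D→Y→G = 1+4+7+6 = 18 giving 18 weeks.
B has 3 weeks of float (longest path through it is 15).
The critical path is still R→D→Y→G; finish is now 18 weeks.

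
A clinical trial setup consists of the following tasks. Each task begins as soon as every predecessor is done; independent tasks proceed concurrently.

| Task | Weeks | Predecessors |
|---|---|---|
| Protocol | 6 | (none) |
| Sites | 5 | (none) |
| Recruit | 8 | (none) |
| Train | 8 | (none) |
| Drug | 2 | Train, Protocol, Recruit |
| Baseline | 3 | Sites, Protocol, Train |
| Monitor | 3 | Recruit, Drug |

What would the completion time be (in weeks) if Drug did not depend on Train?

Before: longest chain Recruit→Drug→Monitor = 8+2+3 = 13, finish 13.
Dropping Train→Drug doesn't change Drug's earliest start (8); another predecessor still binds.
After: Recruit→Drug→Monitor = 8+2+3 = 13 → 13 weeks.

13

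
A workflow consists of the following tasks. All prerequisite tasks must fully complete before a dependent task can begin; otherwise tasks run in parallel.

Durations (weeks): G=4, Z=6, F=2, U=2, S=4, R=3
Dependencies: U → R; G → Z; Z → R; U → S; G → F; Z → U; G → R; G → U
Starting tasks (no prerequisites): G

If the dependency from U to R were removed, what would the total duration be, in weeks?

Before: longest chain G→Z→U→S = 4+6+2+4 = 16, finish 16.
Without U→R, R's earliest start moves from 12 to 10.
New critical path: G→Z→U→S = 4+6+2+4 = 16 ⇒ 16 weeks.

16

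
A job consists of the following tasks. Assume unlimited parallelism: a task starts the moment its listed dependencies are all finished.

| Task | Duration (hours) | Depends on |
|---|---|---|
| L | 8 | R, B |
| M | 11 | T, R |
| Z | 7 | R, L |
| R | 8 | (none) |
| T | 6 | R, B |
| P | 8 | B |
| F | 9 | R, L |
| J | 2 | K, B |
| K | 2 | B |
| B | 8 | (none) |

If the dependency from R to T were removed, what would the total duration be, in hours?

Before: longest chain R→L→F = 8+8+9 = 25, finish 25.
Dropping R→T doesn't change T's earliest start (8); another predecessor still binds.
The longest chain is now R→L→F = 8+8+9 = 25, so the plan takes 25 hours.

25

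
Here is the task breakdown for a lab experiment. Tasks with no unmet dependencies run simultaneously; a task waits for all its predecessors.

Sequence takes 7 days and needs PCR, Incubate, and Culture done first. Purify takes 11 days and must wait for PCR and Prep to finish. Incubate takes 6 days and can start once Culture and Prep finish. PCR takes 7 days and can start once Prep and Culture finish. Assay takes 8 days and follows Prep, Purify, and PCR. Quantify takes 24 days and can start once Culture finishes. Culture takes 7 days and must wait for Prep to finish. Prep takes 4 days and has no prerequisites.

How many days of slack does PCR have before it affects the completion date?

The longest chain is Prep→Culture→PCR→Purify→Assay = 4+7+7+11+8 = 37; overall finish 37 days.
Longest path through PCR: 37 days (earliest finish 18, latest finish 18).
So PCR can slip 18 − 18 = 0 days.

0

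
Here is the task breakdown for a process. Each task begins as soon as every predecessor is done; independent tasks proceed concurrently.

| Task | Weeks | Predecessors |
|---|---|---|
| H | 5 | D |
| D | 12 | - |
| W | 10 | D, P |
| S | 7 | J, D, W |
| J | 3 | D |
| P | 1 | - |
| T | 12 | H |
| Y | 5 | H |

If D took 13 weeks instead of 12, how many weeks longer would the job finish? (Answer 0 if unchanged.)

The binding path is D→H→T = 12+5+12 = 29; finish at 29 weeks.
Since D is critical, the +1 change carries straight to that chain (now 30 weeks).
That remains the longest chain; total 30 weeks.
Change in finish: 30 − 29 = +1 weeks.

1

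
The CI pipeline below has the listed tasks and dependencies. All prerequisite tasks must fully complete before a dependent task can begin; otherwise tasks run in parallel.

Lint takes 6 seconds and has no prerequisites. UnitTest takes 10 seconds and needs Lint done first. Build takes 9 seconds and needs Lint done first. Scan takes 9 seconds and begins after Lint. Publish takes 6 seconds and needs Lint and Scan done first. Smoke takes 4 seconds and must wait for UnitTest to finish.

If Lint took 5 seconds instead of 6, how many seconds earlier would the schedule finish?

Critical path before the change: Lint→Scan→Publish = 6+9+6 = 21 giving 21 seconds.
Since Lint is critical, the -1 change carries straight to that chain (now 20 seconds).
No other chain overtakes it, so the finish is 20 seconds.
Change in finish: 20 − 21 = -1 seconds.

1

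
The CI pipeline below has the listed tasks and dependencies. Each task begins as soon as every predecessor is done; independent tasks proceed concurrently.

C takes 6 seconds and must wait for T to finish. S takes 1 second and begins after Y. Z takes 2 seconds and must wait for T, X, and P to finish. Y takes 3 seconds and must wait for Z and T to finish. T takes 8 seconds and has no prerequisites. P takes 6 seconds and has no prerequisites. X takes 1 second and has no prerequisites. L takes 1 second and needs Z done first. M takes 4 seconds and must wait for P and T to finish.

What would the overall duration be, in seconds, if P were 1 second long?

14

Actual critical path: T→C = 8+6 = 14 ⇒ 14 seconds.
P has 2 seconds of float (longest path through it is 12).
The critical path is still T→C; finish is now 14 seconds.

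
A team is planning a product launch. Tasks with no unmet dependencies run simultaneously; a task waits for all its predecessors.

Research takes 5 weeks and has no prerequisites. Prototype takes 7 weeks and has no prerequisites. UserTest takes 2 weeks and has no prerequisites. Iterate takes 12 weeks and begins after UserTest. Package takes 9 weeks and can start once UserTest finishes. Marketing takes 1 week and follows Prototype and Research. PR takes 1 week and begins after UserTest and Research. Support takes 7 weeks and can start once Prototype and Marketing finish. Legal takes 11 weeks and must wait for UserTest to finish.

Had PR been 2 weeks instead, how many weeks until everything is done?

15

As given, the longest chain is Prototype→Marketing→Support = 7+1+7 = 15, so the finish is 15 weeks.
PR has 9 weeks of float (longest path through it is 6).
No other chain overtakes it, so the finish is 15 weeks.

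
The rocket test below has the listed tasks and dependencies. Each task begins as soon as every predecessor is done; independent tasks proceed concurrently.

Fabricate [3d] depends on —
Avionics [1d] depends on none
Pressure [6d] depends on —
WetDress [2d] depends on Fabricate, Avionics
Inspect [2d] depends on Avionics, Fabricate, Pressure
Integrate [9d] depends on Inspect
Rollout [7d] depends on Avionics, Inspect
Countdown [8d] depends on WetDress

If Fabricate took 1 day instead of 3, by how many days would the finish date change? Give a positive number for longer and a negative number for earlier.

0

As given, the longest chain is Pressure→Inspect→Integrate = 6+2+9 = 17, so the finish is 17 days.
Fabricate has 3 days of float (longest path through it is 14).
No other chain overtakes it, so the finish is 17 days.
Change in finish: 17 − 17 = +0 days.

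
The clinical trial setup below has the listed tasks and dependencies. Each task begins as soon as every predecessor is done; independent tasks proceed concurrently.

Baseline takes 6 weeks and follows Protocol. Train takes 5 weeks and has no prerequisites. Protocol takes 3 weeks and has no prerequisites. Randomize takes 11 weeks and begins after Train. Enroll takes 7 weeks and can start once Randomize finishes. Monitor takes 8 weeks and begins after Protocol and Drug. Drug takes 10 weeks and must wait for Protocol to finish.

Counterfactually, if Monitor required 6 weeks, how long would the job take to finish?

Critical path before the change: Train→Randomize→Enroll = 5+11+7 = 23 giving 23 weeks.
Monitor is off the critical path — its longest chain is 21 weeks, giving 2 of slack.
The critical path is still Train→Randomize→Enroll; finish is now 23 weeks.

23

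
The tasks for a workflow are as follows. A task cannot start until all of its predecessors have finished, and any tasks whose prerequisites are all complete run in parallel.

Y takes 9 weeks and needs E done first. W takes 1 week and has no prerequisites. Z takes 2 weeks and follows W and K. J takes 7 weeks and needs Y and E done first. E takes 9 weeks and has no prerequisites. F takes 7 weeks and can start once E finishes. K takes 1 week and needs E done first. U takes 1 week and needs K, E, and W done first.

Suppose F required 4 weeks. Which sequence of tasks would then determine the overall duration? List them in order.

Baseline: E→Y→J = 9+9+7 = 25 → 25 weeks.
F is off the critical path — its longest chain is 16 weeks, giving 9 of slack.
No other chain overtakes it, so the finish is 25 weeks.

E, Y, J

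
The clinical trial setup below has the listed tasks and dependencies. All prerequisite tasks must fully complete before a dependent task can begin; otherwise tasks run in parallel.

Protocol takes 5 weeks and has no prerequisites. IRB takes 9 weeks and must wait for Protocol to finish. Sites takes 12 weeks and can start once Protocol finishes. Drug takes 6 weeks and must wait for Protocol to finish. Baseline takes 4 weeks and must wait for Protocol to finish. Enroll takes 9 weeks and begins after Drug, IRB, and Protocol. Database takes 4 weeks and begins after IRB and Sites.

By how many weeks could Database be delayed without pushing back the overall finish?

Critical path: Protocol→IRB→Enroll = 5+9+9 = 23, so the finish is 23 weeks.
Database finishes as early as 21 and must finish by 23.
So Database can slip 23 − 21 = 2 weeks.

2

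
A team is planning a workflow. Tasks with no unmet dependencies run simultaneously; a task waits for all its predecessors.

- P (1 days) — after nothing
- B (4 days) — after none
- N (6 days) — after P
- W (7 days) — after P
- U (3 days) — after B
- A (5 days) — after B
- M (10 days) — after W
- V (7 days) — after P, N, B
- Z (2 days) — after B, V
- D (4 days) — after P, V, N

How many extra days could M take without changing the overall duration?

0

Critical path: P→N→V→D = 1+6+7+4 = 18, so the finish is 18 days.
Longest path through M: 18 days (earliest finish 18, latest finish 18).
So M can slip 18 − 18 = 0 days.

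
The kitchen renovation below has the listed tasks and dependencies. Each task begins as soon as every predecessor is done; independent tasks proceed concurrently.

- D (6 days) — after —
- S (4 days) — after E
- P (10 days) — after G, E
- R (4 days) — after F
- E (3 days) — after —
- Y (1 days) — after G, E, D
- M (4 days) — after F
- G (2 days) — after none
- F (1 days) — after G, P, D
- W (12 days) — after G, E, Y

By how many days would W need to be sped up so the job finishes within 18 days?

1

Current finish: 19 days; target: 18.
W is on every critical path, so each day cut from W cuts the finish by one (this holds down to a finish of 18).
Need 19 − 18 = 1 day off W → W becomes 11 days, finish becomes 18.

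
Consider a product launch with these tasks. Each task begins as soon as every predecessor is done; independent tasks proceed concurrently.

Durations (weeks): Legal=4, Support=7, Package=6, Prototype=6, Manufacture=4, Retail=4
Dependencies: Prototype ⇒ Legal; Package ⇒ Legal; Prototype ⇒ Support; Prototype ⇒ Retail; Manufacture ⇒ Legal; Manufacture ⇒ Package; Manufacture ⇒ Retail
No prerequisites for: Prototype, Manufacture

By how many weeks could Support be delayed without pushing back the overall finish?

The longest chain is Manufacture→Package→Legal = 4+6+4 = 14; overall finish 14 weeks.
Support finishes as early as 13 and must finish by 14.
So Support can slip 14 − 13 = 1 week.

1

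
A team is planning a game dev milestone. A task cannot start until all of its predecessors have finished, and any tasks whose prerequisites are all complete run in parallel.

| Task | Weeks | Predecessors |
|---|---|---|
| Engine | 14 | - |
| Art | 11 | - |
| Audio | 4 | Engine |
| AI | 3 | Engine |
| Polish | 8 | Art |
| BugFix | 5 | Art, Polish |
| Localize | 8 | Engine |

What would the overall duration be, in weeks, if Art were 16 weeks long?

29

Actual critical path: Art→Polish→BugFix = 11+8+5 = 24 ⇒ 24 weeks.
Art lies on that path, so at 16 weeks the path becomes 29 weeks.
That remains the longest chain; total 29 weeks.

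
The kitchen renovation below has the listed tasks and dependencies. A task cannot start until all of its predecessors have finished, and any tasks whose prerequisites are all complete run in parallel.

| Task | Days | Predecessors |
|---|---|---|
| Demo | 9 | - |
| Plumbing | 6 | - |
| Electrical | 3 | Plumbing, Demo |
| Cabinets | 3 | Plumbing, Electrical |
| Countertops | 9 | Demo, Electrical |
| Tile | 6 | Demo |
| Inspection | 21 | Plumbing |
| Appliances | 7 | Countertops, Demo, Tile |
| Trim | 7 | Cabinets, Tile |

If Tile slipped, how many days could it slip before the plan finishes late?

6

Critical path: Demo→Electrical→Countertops→Appliances = 9+3+9+7 = 28, so the finish is 28 days.
Longest path through Tile: 22 days (earliest finish 15, latest finish 21).
Slack of Tile = 15 − 9 = 6 days.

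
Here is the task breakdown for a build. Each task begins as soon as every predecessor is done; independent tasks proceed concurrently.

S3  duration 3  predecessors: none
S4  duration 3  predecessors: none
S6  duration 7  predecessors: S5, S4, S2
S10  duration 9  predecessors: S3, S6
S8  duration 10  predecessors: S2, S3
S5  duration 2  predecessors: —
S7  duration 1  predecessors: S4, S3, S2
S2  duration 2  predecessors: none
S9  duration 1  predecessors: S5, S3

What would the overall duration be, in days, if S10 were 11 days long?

Baseline: S4→S6→S10 = 3+7+9 = 19 → 19 days.
S10 is on the critical path; changing it to 11 makes that path 21 days.
The critical path is still S4→S6→S10; finish is now 21 days.

21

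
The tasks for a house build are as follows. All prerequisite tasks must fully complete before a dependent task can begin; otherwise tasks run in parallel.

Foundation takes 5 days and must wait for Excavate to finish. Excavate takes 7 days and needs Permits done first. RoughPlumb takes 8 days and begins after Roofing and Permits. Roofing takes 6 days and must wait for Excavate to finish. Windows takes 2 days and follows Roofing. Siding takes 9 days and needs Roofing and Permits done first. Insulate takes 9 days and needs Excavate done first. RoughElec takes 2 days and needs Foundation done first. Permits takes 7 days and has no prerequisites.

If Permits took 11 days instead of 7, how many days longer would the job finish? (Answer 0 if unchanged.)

Critical path before the change: Permits→Excavate→Roofing→Siding = 7+7+6+9 = 29 giving 29 days.
Since Permits is critical, the +4 change carries straight to that chain (now 33 days).
The critical path is still Permits→Excavate→Roofing→Siding; finish is now 33 days.
Change in finish: 33 − 29 = +4 days.

4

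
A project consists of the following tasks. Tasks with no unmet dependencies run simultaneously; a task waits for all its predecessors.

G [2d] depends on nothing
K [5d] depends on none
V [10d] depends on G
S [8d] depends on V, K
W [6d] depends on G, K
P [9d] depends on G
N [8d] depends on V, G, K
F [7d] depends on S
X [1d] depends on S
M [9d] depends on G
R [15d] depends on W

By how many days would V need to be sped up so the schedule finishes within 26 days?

1

Current finish: 27 days; target: 26.
V is on every critical path, so each day cut from V cuts the finish by one (this holds down to a finish of 26).
Need 27 − 26 = 1 day off V → V becomes 9 days, finish becomes 26.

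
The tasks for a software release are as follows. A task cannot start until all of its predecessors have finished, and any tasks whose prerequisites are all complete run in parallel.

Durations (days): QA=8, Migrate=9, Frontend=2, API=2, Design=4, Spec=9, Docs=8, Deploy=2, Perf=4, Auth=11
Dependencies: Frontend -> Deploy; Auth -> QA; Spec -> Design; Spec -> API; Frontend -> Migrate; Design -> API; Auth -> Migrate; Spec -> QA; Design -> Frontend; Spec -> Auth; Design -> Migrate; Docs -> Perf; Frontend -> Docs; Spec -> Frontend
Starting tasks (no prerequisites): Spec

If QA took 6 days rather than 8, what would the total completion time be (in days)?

Critical path before the change: Spec→Auth→Migrate = 9+11+9 = 29 giving 29 days.
QA is off the critical path — its longest chain is 28 days, giving 1 of slack.
That remains the longest chain; total 29 days.

29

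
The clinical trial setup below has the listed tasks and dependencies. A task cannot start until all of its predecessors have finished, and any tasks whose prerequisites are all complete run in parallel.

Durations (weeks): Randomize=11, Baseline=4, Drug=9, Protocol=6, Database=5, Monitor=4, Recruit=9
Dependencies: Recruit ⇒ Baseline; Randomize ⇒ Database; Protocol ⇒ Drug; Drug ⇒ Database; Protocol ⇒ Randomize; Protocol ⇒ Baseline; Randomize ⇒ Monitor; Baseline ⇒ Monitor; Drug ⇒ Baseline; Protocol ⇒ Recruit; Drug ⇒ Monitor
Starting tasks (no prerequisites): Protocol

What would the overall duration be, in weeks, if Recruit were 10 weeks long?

Baseline: Protocol→Recruit→Baseline→Monitor = 6+9+4+4 = 23 → 23 weeks.
Since Recruit is critical, the +1 change carries straight to that chain (now 24 weeks).
That remains the longest chain; total 24 weeks.

24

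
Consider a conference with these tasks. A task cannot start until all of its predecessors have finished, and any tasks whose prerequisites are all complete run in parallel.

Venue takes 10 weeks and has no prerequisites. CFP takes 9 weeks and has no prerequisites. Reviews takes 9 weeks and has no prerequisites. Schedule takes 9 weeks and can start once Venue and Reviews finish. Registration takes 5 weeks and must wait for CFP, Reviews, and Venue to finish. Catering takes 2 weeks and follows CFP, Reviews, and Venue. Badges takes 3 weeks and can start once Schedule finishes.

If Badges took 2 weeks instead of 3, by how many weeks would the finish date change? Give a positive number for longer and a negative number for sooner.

-1

Baseline: Venue→Schedule→Badges = 10+9+3 = 22 → 22 weeks.
Badges is on the critical path; changing it to 2 makes that path 21 weeks.
No other chain overtakes it, so the finish is 21 weeks.
Change in finish: 21 − 22 = -1 weeks.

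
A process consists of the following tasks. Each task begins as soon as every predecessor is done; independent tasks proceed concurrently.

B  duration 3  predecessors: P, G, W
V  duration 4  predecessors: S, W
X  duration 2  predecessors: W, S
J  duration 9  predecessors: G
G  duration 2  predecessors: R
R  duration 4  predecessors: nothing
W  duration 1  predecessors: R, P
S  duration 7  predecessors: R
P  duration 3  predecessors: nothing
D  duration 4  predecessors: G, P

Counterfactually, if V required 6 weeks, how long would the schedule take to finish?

Critical path before the change: R→S→V = 4+7+4 = 15 giving 15 weeks.
V is on the critical path; changing it to 6 makes that path 17 weeks.
No other chain overtakes it, so the finish is 17 weeks.

17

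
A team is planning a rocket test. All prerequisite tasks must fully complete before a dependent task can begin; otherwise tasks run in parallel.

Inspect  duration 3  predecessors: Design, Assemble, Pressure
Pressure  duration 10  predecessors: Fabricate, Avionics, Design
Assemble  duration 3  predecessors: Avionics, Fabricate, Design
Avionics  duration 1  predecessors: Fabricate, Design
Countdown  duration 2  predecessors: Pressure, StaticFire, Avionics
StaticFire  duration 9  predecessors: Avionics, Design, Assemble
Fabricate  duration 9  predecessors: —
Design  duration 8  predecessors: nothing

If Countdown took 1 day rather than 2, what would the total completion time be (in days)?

Baseline: Fabricate→Avionics→Assemble→StaticFire→Countdown = 9+1+3+9+2 = 24 → 24 days.
Countdown is on the critical path; changing it to 1 makes that path 23 days.
No other chain overtakes it, so the finish is 23 days.

23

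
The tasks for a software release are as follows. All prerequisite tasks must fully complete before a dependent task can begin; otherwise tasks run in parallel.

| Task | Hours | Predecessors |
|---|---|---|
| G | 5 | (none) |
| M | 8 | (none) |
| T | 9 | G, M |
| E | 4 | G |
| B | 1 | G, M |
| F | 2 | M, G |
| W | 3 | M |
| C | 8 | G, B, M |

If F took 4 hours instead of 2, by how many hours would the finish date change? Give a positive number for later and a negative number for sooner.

Baseline: M→T = 8+9 = 17 → 17 hours.
The longest path through F is only 10 hours, so F has float 7.
No other chain overtakes it, so the finish is 17 hours.
Change in finish: 17 − 17 = +0 hours.

0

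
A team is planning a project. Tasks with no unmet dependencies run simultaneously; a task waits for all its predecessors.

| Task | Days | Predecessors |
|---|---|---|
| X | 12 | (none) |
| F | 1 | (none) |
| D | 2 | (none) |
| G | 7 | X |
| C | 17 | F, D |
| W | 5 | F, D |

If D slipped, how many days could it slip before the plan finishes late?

Critical path: X→G = 12+7 = 19, so the finish is 19 days.
D finishes as early as 2 and must finish by 2.
Float = 19 − 19 = 0.

0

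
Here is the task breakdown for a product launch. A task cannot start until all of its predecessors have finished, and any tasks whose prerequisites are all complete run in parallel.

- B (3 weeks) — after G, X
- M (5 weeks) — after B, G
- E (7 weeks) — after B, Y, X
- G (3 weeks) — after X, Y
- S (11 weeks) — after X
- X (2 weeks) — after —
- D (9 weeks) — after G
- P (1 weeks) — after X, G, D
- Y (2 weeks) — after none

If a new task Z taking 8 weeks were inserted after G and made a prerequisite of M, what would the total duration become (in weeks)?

Originally the plan takes 15 weeks.
With Z inserted, M now waits for max(B, G, Z).
New critical path: X→G→Z→M = 2+3+8+5 = 18 ⇒ 18 weeks.

18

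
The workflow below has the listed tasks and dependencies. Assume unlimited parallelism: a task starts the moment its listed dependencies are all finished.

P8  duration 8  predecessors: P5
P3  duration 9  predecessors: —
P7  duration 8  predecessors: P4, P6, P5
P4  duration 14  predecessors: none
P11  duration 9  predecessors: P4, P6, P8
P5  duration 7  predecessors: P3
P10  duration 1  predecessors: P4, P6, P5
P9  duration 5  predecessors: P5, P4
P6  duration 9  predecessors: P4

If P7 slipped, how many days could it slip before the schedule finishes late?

The longest chain is P3→P5→P8→P11 = 9+7+8+9 = 33; overall finish 33 days.
Longest path through P7: 31 days (earliest finish 31, latest finish 33).
Slack of P7 = 25 − 23 = 2 days.

2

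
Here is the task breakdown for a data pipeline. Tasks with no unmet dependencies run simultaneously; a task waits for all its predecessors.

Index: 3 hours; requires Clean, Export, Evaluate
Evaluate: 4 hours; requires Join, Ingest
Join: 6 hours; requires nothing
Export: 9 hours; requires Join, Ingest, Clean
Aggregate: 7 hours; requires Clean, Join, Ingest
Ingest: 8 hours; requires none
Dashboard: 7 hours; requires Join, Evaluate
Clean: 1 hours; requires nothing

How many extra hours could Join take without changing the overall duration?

Critical path: Ingest→Export→Index = 8+9+3 = 20, so the finish is 20 hours.
Join finishes as early as 6 and must finish by 8.
Slack of Join = 2 − 0 = 2 hours.

2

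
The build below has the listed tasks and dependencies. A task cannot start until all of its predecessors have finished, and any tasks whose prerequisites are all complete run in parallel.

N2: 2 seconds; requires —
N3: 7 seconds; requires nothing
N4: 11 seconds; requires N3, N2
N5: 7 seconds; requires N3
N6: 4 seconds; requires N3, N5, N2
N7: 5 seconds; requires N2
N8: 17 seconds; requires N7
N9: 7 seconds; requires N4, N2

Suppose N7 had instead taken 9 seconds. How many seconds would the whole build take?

28

The binding path is N3→N4→N9 = 7+11+7 = 25; finish at 25 seconds.
N7 has 1 second of float (longest path through it is 24).
Now N2→N7→N8 = 2+9+17 = 28 is longest, so the finish becomes 28 seconds.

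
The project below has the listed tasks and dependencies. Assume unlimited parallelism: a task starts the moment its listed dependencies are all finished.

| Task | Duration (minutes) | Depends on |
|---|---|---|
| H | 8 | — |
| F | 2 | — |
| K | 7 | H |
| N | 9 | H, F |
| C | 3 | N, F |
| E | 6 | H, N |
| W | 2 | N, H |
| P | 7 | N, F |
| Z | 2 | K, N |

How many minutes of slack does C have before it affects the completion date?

Critical path: H→N→P = 8+9+7 = 24, so the finish is 24 minutes.
The longest chain containing C totals 20 minutes.
Float = 24 − 20 = 4.

4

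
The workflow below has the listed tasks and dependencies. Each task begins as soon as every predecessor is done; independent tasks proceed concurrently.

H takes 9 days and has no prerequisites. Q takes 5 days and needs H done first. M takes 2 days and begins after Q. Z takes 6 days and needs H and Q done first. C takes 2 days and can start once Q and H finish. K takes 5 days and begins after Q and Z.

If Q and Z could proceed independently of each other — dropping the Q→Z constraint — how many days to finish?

20

Before: longest chain H→Q→Z→K = 9+5+6+5 = 25, finish 25.
Without Q→Z, Z's earliest start moves from 14 to 9.
The longest chain is now H→Z→K = 9+6+5 = 20, so the workflow takes 20 days.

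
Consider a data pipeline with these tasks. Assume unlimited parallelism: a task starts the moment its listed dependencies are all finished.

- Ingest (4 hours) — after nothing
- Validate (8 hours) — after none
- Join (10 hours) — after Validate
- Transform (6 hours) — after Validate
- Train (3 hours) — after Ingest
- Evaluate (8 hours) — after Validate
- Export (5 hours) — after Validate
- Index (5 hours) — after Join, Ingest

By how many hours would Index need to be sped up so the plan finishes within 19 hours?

Current finish: 23 hours; target: 19.
Index is on every critical path, so each hour cut from Index cuts the finish by one (this holds down to a finish of 19).
Need 23 − 19 = 4 hours off Index → Index becomes 1 hour, finish becomes 19.

4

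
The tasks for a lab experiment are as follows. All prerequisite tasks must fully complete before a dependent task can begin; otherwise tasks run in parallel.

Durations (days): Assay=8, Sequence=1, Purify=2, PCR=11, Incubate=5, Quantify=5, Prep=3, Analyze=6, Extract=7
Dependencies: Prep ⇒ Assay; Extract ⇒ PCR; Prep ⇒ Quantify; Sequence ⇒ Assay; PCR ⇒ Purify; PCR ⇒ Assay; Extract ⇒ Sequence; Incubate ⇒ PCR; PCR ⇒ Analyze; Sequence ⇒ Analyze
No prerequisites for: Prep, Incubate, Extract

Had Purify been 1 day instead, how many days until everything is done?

As given, the longest chain is Extract→PCR→Assay = 7+11+8 = 26, so the finish is 26 days.
The longest path through Purify is only 20 days, so Purify has float 6.
No other chain overtakes it, so the finish is 26 days.

26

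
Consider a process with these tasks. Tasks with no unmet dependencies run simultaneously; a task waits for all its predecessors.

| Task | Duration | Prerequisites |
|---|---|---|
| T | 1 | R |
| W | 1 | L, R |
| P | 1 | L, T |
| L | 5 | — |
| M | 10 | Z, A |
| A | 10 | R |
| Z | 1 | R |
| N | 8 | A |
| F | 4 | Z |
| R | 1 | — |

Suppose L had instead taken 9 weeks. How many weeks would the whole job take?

Baseline: R→A→M = 1+10+10 = 21 → 21 weeks.
L has 15 weeks of float (longest path through it is 6).
That remains the longest chain; total 21 weeks.

21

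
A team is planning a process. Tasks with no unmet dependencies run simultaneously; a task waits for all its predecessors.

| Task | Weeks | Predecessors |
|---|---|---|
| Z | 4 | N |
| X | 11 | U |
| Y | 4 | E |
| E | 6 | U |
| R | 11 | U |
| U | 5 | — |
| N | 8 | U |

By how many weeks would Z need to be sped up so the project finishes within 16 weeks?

1

Current finish: 17 weeks; target: 16.
Z is on every critical path, so each week cut from Z cuts the finish by one (this holds down to a finish of 16).
Need 17 − 16 = 1 week off Z → Z becomes 3 weeks, finish becomes 16.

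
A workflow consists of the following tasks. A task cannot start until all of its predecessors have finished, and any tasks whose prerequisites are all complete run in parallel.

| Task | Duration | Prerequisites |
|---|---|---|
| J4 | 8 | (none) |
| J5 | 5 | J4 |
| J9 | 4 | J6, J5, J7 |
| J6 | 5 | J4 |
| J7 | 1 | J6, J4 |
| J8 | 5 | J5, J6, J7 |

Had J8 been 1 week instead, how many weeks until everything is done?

18

Critical path before the change: J4→J6→J7→J8 = 8+5+1+5 = 19 giving 19 weeks.
J8 is on the critical path; changing it to 1 makes that path 15 weeks.
The binding chain switches to J4→J6→J7→J9 = 8+5+1+4 = 18; finish 18 weeks.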